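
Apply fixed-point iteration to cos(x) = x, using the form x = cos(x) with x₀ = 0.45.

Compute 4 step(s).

Equation: cos(x) = x
Fixed-point form: x = cos(x)
x₀ = 0.45

x_1 = g(0.450000) = 0.900447
x_2 = g(0.900447) = 0.621260
x_3 = g(0.621260) = 0.813146
x_4 = g(0.813146) = 0.687216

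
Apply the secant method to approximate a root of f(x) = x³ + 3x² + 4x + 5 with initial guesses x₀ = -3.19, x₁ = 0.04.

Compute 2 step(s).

f(x) = x³ + 3x² + 4x + 5
x₀ = -3.19, x₁ = 0.04

Secant formula: x_{n+1} = x_n - f(x_n)(x_n - x_{n-1})/(f(x_n) - f(x_{n-1}))

Iteration 1:
  f(-3.190000) = -9.693459
  f(0.040000) = 5.164864
  x_2 = 0.040000 - 5.164864×(0.040000 - (-3.190000))/(5.164864 - (-9.693459))
       = -1.082772
Iteration 2:
  f(0.040000) = 5.164864
  f(-1.082772) = 2.916661
  x_3 = -1.082772 - 2.916661×(-1.082772 - 0.040000)/(2.916661 - 5.164864)
       = -2.539378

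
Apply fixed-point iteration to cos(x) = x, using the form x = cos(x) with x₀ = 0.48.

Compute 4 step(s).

Equation: cos(x) = x
Fixed-point form: x = cos(x)
x₀ = 0.48

x_1 = g(0.480000) = 0.886995
x_2 = g(0.886995) = 0.631744
x_3 = g(0.631744) = 0.806999
x_4 = g(0.806999) = 0.691669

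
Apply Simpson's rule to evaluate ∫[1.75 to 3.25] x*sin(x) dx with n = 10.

f(x) = x*sin(x)
a = 1.75, b = 3.25, n = 10
h = (b - a)/n = 0.150000

Simpson's rule: (h/3)[f(x₀) + 4f(x₁) + 2f(x₂) + ... + f(xₙ)]

x_0 = 1.7500, f(x_0) = 1.721975, coefficient = 1
x_1 = 1.9000, f(x_1) = 1.797970, coefficient = 4
x_2 = 2.0500, f(x_2) = 1.819093, coefficient = 2
x_3 = 2.2000, f(x_3) = 1.778692, coefficient = 4
x_4 = 2.3500, f(x_4) = 1.671962, coefficient = 2
x_5 = 2.5000, f(x_5) = 1.496180, coefficient = 4
x_6 = 2.6500, f(x_6) = 1.250881, coefficient = 2
x_7 = 2.8000, f(x_7) = 0.937967, coefficient = 4
x_8 = 2.9500, f(x_8) = 0.561747, coefficient = 2
x_9 = 3.1000, f(x_9) = 0.128900, coefficient = 4
x_10 = 3.2500, f(x_10) = -0.351634, coefficient = 1

I ≈ (0.150000/3) × 36.536545 = 1.826827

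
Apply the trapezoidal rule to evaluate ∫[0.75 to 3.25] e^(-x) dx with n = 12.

f(x) = e^(-x)
a = 0.75, b = 3.25, n = 12
h = (b - a)/n = 0.208333

Trapezoidal rule: (h/2)[f(x₀) + 2f(x₁) + 2f(x₂) + ... + f(xₙ)]

x_0 = 0.7500, f(x_0) = 0.472367, coefficient = 1
x_1 = 0.9583, f(x_1) = 0.383532, coefficient = 2
x_2 = 1.1667, f(x_2) = 0.311403, coefficient = 2
x_3 = 1.3750, f(x_3) = 0.252840, coefficient = 2
x_4 = 1.5833, f(x_4) = 0.205290, coefficient = 2
x_5 = 1.7917, f(x_5) = 0.166682, coefficient = 2
x_6 = 2.0000, f(x_6) = 0.135335, coefficient = 2
x_7 = 2.2083, f(x_7) = 0.109884, coefficient = 2
x_8 = 2.4167, f(x_8) = 0.089219, coefficient = 2
x_9 = 2.6250, f(x_9) = 0.072440, coefficient = 2
x_10 = 2.8333, f(x_10) = 0.058816, coefficient = 2
x_11 = 3.0417, f(x_11) = 0.047755, coefficient = 2
x_12 = 3.2500, f(x_12) = 0.038774, coefficient = 1

I ≈ (0.208333/2) × 4.177531 = 0.435159
Exact value: 0.433592
Error: 0.001567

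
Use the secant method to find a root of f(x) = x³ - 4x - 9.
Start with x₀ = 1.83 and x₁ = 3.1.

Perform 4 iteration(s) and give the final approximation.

f(x) = x³ - 4x - 9
x₀ = 1.83, x₁ = 3.1

Secant formula: x_{n+1} = x_n - f(x_n)(x_n - x_{n-1})/(f(x_n) - f(x_{n-1}))

Iteration 1:
  f(1.830000) = -10.191513
  f(3.100000) = 8.391000
  x_2 = 3.100000 - 8.391000×(3.100000 - 1.830000)/(8.391000 - (-10.191513))
       = 2.526527
Iteration 2:
  f(3.100000) = 8.391000
  f(2.526527) = -2.978431
  x_3 = 2.526527 - (-2.978431)×(2.526527 - 3.100000)/(-2.978431 - 8.391000)
       = 2.676759
Iteration 3:
  f(2.526527) = -2.978431
  f(2.676759) = -0.527958
  x_4 = 2.676759 - (-0.527958)×(2.676759 - 2.526527)/(-0.527958 - (-2.978431))
       = 2.709126
Iteration 4:
  f(2.676759) = -0.527958
  f(2.709126) = 0.046765
  x_5 = 2.709126 - 0.046765×(2.709126 - 2.676759)/(0.046765 - (-0.527958))
       = 2.706493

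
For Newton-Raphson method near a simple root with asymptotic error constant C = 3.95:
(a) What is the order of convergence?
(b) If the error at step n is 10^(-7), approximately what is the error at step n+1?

(a) Newton-Raphson has quadratic (order 2) convergence near simple roots.
    This means |e_{n+1}| ≈ C|e_n|².

(b) With |e_n| = 10^(-7) and C = 3.95:
    |e_{n+1}| ≈ 3.95 × (10^(-7))² = 3.95 × 10^(-14)

(a) 2 (quadratic); (b) |e_{n+1}| ≈ 3.950e-14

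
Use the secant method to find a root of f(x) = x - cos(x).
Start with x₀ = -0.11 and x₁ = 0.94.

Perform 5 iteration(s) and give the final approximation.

f(x) = x - cos(x)
x₀ = -0.11, x₁ = 0.94

Secant formula: x_{n+1} = x_n - f(x_n)(x_n - x_{n-1})/(f(x_n) - f(x_{n-1}))

Iteration 1:
  f(-0.110000) = -1.103956
  f(0.940000) = 0.350212
  x_2 = 0.940000 - 0.350212×(0.940000 - (-0.110000))/(0.350212 - (-1.103956))
       = 0.687125
Iteration 2:
  f(0.940000) = 0.350212
  f(0.687125) = -0.085948
  x_3 = 0.687125 - (-0.085948)×(0.687125 - 0.940000)/(-0.085948 - 0.350212)
       = 0.736956
Iteration 3:
  f(0.687125) = -0.085948
  f(0.736956) = -0.003562
  x_4 = 0.736956 - (-0.003562)×(0.736956 - 0.687125)/(-0.003562 - (-0.085948))
       = 0.739110
Iteration 4:
  f(0.736956) = -0.003562
  f(0.739110) = 0.000042
  x_5 = 0.739110 - 0.000042×(0.739110 - 0.736956)/(0.000042 - (-0.003562))
       = 0.739085
Iteration 5:
  f(0.739110) = 0.000042
  f(0.739085) = 0.000000
  x_6 = 0.739085 - 0.000000×(0.739085 - 0.739110)/(0.000000 - 0.000042)
       = 0.739085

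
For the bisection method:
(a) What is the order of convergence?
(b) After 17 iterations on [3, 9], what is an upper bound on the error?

(a) Bisection has linear (order 1) convergence; the error is halved each step.

(b) Error bound = (b-a)/2^n = (9 - 3)/2^{17}
    = 6/2^{17}

(a) 1 (linear); (b) error ≤ 4.58e-05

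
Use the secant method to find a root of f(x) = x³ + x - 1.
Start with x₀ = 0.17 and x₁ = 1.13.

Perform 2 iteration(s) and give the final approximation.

f(x) = x³ + x - 1
x₀ = 0.17, x₁ = 1.13

Secant formula: x_{n+1} = x_n - f(x_n)(x_n - x_{n-1})/(f(x_n) - f(x_{n-1}))

Iteration 1:
  f(0.170000) = -0.825087
  f(1.130000) = 1.572897
  x_2 = 1.130000 - 1.572897×(1.130000 - 0.170000)/(1.572897 - (-0.825087))
       = 0.500312
Iteration 2:
  f(1.130000) = 1.572897
  f(0.500312) = -0.374453
  x_3 = 0.500312 - (-0.374453)×(0.500312 - 1.130000)/(-0.374453 - 1.572897)
       = 0.621394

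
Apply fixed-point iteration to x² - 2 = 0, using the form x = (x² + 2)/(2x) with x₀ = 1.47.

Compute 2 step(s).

Equation: x² - 2 = 0
Fixed-point form: x = (x² + 2)/(2x)
x₀ = 1.47

x_1 = g(1.470000) = 1.415272
x_2 = g(1.415272) = 1.414214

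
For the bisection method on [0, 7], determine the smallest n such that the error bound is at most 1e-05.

We need (b-a)/2^n ≤ 1e-05
(7 - 0)/2^n ≤ 1e-05
7/2^n ≤ 1e-05
2^n ≥ 700000
n ≥ log₂(700000) = 19.42
n ≥ 20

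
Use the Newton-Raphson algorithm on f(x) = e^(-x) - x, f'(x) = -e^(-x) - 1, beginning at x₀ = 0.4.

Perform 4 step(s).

f(x) = e^(-x) - x
f'(x) = -e^(-x) - 1
x₀ = 0.4

Newton-Raphson formula: x_{n+1} = x_n - f(x_n)/f'(x_n)

Iteration 1:
  f(0.400000) = 0.270320
  f'(0.400000) = -1.670320
  x_1 = 0.400000 - 0.270320/(-1.670320) = 0.561837
Iteration 2:
  f(0.561837) = 0.008323
  f'(0.561837) = -1.570161
  x_2 = 0.561837 - 0.008323/(-1.570161) = 0.567138
Iteration 3:
  f(0.567138) = 0.000008
  f'(0.567138) = -1.567146
  x_3 = 0.567138 - 0.000008/(-1.567146) = 0.567143
Iteration 4:
  f(0.567143) = 0.000000
  f'(0.567143) = -1.567143
  x_4 = 0.567143 - 0.000000/(-1.567143) = 0.567143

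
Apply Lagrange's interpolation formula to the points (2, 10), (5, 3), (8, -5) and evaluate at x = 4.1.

Lagrange interpolation formula:
P(x) = Σ yᵢ × Lᵢ(x)
where Lᵢ(x) = Π_{j≠i} (x - xⱼ)/(xᵢ - xⱼ)

L_0(4.1) = (4.1 - 5)/(2 - 5) × (4.1 - 8)/(2 - 8) = 0.195000
L_1(4.1) = (4.1 - 2)/(5 - 2) × (4.1 - 8)/(5 - 8) = 0.910000
L_2(4.1) = (4.1 - 2)/(8 - 2) × (4.1 - 5)/(8 - 5) = -0.105000

P(4.1) = 10×L_0(4.1) + 3×L_1(4.1) + (-5)×L_2(4.1)
P(4.1) = 5.205000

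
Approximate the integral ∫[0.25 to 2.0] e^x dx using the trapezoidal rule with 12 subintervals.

f(x) = e^x
a = 0.25, b = 2.0, n = 12
h = (b - a)/n = 0.145833

Trapezoidal rule: (h/2)[f(x₀) + 2f(x₁) + 2f(x₂) + ... + f(xₙ)]

x_0 = 0.2500, f(x_0) = 1.284025, coefficient = 1
x_1 = 0.3958, f(x_1) = 1.485622, coefficient = 2
x_2 = 0.5417, f(x_2) = 1.718869, coefficient = 2
x_3 = 0.6875, f(x_3) = 1.988737, coefficient = 2
x_4 = 0.8333, f(x_4) = 2.300976, coefficient = 2
x_5 = 0.9792, f(x_5) = 2.662237, coefficient = 2
x_6 = 1.1250, f(x_6) = 3.080217, coefficient = 2
x_7 = 1.2708, f(x_7) = 3.563821, coefficient = 2
x_8 = 1.4167, f(x_8) = 4.123353, coefficient = 2
x_9 = 1.5625, f(x_9) = 4.770733, coefficient = 2
x_10 = 1.7083, f(x_10) = 5.519754, coefficient = 2
x_11 = 1.8542, f(x_11) = 6.386374, coefficient = 2
x_12 = 2.0000, f(x_12) = 7.389056, coefficient = 1

I ≈ (0.145833/2) × 83.874469 = 6.115847
Exact value: 6.105031
Error: 0.010816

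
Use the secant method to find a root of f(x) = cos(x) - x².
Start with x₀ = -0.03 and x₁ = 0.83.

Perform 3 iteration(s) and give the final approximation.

f(x) = cos(x) - x²
x₀ = -0.03, x₁ = 0.83

Secant formula: x_{n+1} = x_n - f(x_n)(x_n - x_{n-1})/(f(x_n) - f(x_{n-1}))

Iteration 1:
  f(-0.030000) = 0.998650
  f(0.830000) = -0.014024
  x_2 = 0.830000 - (-0.014024)×(0.830000 - (-0.030000))/(-0.014024 - 0.998650)
       = 0.818090
Iteration 2:
  f(0.830000) = -0.014024
  f(0.818090) = 0.014345
  x_3 = 0.818090 - 0.014345×(0.818090 - 0.830000)/(0.014345 - (-0.014024))
       = 0.824112
Iteration 3:
  f(0.818090) = 0.014345
  f(0.824112) = 0.000047
  x_4 = 0.824112 - 0.000047×(0.824112 - 0.818090)/(0.000047 - 0.014345)
       = 0.824132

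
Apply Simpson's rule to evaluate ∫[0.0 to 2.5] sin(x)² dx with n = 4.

f(x) = sin(x)²
a = 0.0, b = 2.5, n = 4
h = (b - a)/n = 0.625000

Simpson's rule: (h/3)[f(x₀) + 4f(x₁) + 2f(x₂) + ... + f(xₙ)]

x_0 = 0.0000, f(x_0) = 0.000000, coefficient = 1
x_1 = 0.6250, f(x_1) = 0.342339, coefficient = 4
x_2 = 1.2500, f(x_2) = 0.900572, coefficient = 2
x_3 = 1.8750, f(x_3) = 0.910280, coefficient = 4
x_4 = 2.5000, f(x_4) = 0.358169, coefficient = 1

I ≈ (0.625000/3) × 7.169787 = 1.493706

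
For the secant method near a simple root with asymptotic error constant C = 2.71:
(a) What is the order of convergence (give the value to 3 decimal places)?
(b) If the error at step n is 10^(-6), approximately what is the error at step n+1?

(a) Secant method has superlinear convergence with order φ = (1+√5)/2 ≈ 1.618.
    This means |e_{n+1}| ≈ C|e_n|^1.618.

(b) With |e_n| = 10^(-6) and C = 2.71:
    |e_{n+1}| ≈ 2.71 × (10^(-6))^1.618 = 2.71 × 10^(-9.71)

(a) ≈ 1.618 (golden ratio); (b) |e_{n+1}| ≈ 5.306e-10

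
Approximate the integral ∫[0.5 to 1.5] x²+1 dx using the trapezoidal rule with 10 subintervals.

f(x) = x²+1
a = 0.5, b = 1.5, n = 10
h = (b - a)/n = 0.100000

Trapezoidal rule: (h/2)[f(x₀) + 2f(x₁) + 2f(x₂) + ... + f(xₙ)]

x_0 = 0.5000, f(x_0) = 1.250000, coefficient = 1
x_1 = 0.6000, f(x_1) = 1.360000, coefficient = 2
x_2 = 0.7000, f(x_2) = 1.490000, coefficient = 2
x_3 = 0.8000, f(x_3) = 1.640000, coefficient = 2
x_4 = 0.9000, f(x_4) = 1.810000, coefficient = 2
x_5 = 1.0000, f(x_5) = 2.000000, coefficient = 2
x_6 = 1.1000, f(x_6) = 2.210000, coefficient = 2
x_7 = 1.2000, f(x_7) = 2.440000, coefficient = 2
x_8 = 1.3000, f(x_8) = 2.690000, coefficient = 2
x_9 = 1.4000, f(x_9) = 2.960000, coefficient = 2
x_10 = 1.5000, f(x_10) = 3.250000, coefficient = 1

I ≈ (0.100000/2) × 41.700000 = 2.085000
Exact value: 2.083333
Error: 0.001667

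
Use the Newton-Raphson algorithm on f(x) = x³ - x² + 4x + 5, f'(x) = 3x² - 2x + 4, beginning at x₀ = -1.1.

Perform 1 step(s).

f(x) = x³ - x² + 4x + 5
f'(x) = 3x² - 2x + 4
x₀ = -1.1

Newton-Raphson formula: x_{n+1} = x_n - f(x_n)/f'(x_n)

Iteration 1:
  f(-1.100000) = -1.941000
  f'(-1.100000) = 9.830000
  x_1 = -1.100000 - (-1.941000)/9.830000 = -0.902543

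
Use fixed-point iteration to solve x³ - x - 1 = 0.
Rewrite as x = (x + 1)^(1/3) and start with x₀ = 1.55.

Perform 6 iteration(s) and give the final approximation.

Equation: x³ - x - 1 = 0
Fixed-point form: x = (x + 1)^(1/3)
x₀ = 1.55

x_1 = g(1.550000) = 1.366197
x_2 = g(1.366197) = 1.332550
x_3 = g(1.332550) = 1.326204
x_4 = g(1.326204) = 1.325000
x_5 = g(1.325000) = 1.324772
x_6 = g(1.324772) = 1.324728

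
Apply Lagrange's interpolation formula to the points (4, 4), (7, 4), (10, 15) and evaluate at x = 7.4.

Lagrange interpolation formula:
P(x) = Σ yᵢ × Lᵢ(x)
where Lᵢ(x) = Π_{j≠i} (x - xⱼ)/(xᵢ - xⱼ)

L_0(7.4) = (7.4 - 7)/(4 - 7) × (7.4 - 10)/(4 - 10) = -0.057778
L_1(7.4) = (7.4 - 4)/(7 - 4) × (7.4 - 10)/(7 - 10) = 0.982222
L_2(7.4) = (7.4 - 4)/(10 - 4) × (7.4 - 7)/(10 - 7) = 0.075556

P(7.4) = 4×L_0(7.4) + 4×L_1(7.4) + 15×L_2(7.4)
P(7.4) = 4.831111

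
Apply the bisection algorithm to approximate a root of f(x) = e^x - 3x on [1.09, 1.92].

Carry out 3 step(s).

f(x) = e^x - 3x
Initial interval: [1.09, 1.92]

Iteration 1:
  c_1 = (1.090000 + 1.920000)/2 = 1.505000
  f(c_1) = f(1.505000) = -0.010846
  f(a) × f(c) ≥ 0, new interval: [1.505000, 1.920000]
Iteration 2:
  c_2 = (1.505000 + 1.920000)/2 = 1.712500
  f(c_2) = f(1.712500) = 0.405301
  f(a) × f(c) < 0, new interval: [1.505000, 1.712500]
Iteration 3:
  c_3 = (1.505000 + 1.712500)/2 = 1.608750
  f(c_3) = f(1.608750) = 0.170312
  f(a) × f(c) < 0, new interval: [1.505000, 1.608750]

After 3 iteration(s), the approximation is c_3 = 1.608750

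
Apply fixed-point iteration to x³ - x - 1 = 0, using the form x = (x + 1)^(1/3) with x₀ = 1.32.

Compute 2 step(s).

Equation: x³ - x - 1 = 0
Fixed-point form: x = (x + 1)^(1/3)
x₀ = 1.32

x_1 = g(1.320000) = 1.323821
x_2 = g(1.323821) = 1.324548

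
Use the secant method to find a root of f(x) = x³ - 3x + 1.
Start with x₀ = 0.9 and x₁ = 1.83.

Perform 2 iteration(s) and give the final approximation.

f(x) = x³ - 3x + 1
x₀ = 0.9, x₁ = 1.83

Secant formula: x_{n+1} = x_n - f(x_n)(x_n - x_{n-1})/(f(x_n) - f(x_{n-1}))

Iteration 1:
  f(0.900000) = -0.971000
  f(1.830000) = 1.638487
  x_2 = 1.830000 - 1.638487×(1.830000 - 0.900000)/(1.638487 - (-0.971000))
       = 1.246057
Iteration 2:
  f(1.830000) = 1.638487
  f(1.246057) = -0.803471
  x_3 = 1.246057 - (-0.803471)×(1.246057 - 1.830000)/(-0.803471 - 1.638487)
       = 1.438190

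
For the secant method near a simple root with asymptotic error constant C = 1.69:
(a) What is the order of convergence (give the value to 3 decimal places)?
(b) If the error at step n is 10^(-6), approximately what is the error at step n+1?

(a) Secant method has superlinear convergence with order φ = (1+√5)/2 ≈ 1.618.
    This means |e_{n+1}| ≈ C|e_n|^1.618.

(b) With |e_n| = 10^(-6) and C = 1.69:
    |e_{n+1}| ≈ 1.69 × (10^(-6))^1.618 = 1.69 × 10^(-9.71)

(a) ≈ 1.618 (golden ratio); (b) |e_{n+1}| ≈ 3.309e-10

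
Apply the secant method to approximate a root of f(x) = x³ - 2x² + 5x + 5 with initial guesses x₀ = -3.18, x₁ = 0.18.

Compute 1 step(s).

f(x) = x³ - 2x² + 5x + 5
x₀ = -3.18, x₁ = 0.18

Secant formula: x_{n+1} = x_n - f(x_n)(x_n - x_{n-1})/(f(x_n) - f(x_{n-1}))

Iteration 1:
  f(-3.180000) = -63.282232
  f(0.180000) = 5.841032
  x_2 = 0.180000 - 5.841032×(0.180000 - (-3.180000))/(5.841032 - (-63.282232))
       = -0.103926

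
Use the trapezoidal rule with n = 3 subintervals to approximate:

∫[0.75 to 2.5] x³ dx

f(x) = x³
a = 0.75, b = 2.5, n = 3
h = (b - a)/n = 0.583333

Trapezoidal rule: (h/2)[f(x₀) + 2f(x₁) + 2f(x₂) + ... + f(xₙ)]

x_0 = 0.7500, f(x_0) = 0.421875, coefficient = 1
x_1 = 1.3333, f(x_1) = 2.370370, coefficient = 2
x_2 = 1.9167, f(x_2) = 7.041088, coefficient = 2
x_3 = 2.5000, f(x_3) = 15.625000, coefficient = 1

I ≈ (0.583333/2) × 34.869792 = 10.170356
Exact value: 9.686523
Error: 0.483832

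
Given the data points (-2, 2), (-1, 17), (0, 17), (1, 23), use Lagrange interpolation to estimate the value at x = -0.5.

Lagrange interpolation formula:
P(x) = Σ yᵢ × Lᵢ(x)
where Lᵢ(x) = Π_{j≠i} (x - xⱼ)/(xᵢ - xⱼ)

L_0(-0.5) = (-0.5 - (-1))/(-2 - (-1)) × (-0.5 - 0)/(-2 - 0) × (-0.5 - 1)/(-2 - 1) = -0.062500
L_1(-0.5) = (-0.5 - (-2))/(-1 - (-2)) × (-0.5 - 0)/(-1 - 0) × (-0.5 - 1)/(-1 - 1) = 0.562500
L_2(-0.5) = (-0.5 - (-2))/(0 - (-2)) × (-0.5 - (-1))/(0 - (-1)) × (-0.5 - 1)/(0 - 1) = 0.562500
L_3(-0.5) = (-0.5 - (-2))/(1 - (-2)) × (-0.5 - (-1))/(1 - (-1)) × (-0.5 - 0)/(1 - 0) = -0.062500

P(-0.5) = 2×L_0(-0.5) + 17×L_1(-0.5) + 17×L_2(-0.5) + 23×L_3(-0.5)
P(-0.5) = 17.562500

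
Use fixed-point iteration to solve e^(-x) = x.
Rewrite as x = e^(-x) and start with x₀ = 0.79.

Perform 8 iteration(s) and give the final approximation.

Equation: e^(-x) = x
Fixed-point form: x = e^(-x)
x₀ = 0.79

x_1 = g(0.790000) = 0.453845
x_2 = g(0.453845) = 0.635181
x_3 = g(0.635181) = 0.529839
x_4 = g(0.529839) = 0.588699
x_5 = g(0.588699) = 0.555049
x_6 = g(0.555049) = 0.574044
x_7 = g(0.574044) = 0.563243
x_8 = g(0.563243) = 0.569360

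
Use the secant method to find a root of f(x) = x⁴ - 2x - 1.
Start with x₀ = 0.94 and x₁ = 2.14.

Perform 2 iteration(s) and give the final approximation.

f(x) = x⁴ - 2x - 1
x₀ = 0.94, x₁ = 2.14

Secant formula: x_{n+1} = x_n - f(x_n)(x_n - x_{n-1})/(f(x_n) - f(x_{n-1}))

Iteration 1:
  f(0.940000) = -2.099251
  f(2.140000) = 15.692736
  x_2 = 2.140000 - 15.692736×(2.140000 - 0.940000)/(15.692736 - (-2.099251))
       = 1.081586
Iteration 2:
  f(2.140000) = 15.692736
  f(1.081586) = -1.794673
  x_3 = 1.081586 - (-1.794673)×(1.081586 - 2.140000)/(-1.794673 - 15.692736)
       = 1.190208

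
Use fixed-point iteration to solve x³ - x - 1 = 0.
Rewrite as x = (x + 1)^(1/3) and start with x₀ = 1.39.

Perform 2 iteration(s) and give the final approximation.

Equation: x³ - x - 1 = 0
Fixed-point form: x = (x + 1)^(1/3)
x₀ = 1.39

x_1 = g(1.390000) = 1.337004
x_2 = g(1.337004) = 1.327048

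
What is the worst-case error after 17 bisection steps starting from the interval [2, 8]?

Bisection error bound: |error| ≤ (b-a)/2^n
|error| ≤ (8 - 2)/2^17 = 6/2^17
|error| ≤ 0.0000457764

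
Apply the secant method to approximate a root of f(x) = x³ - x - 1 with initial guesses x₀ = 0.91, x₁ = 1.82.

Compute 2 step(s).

f(x) = x³ - x - 1
x₀ = 0.91, x₁ = 1.82

Secant formula: x_{n+1} = x_n - f(x_n)(x_n - x_{n-1})/(f(x_n) - f(x_{n-1}))

Iteration 1:
  f(0.910000) = -1.156429
  f(1.820000) = 3.208568
  x_2 = 1.820000 - 3.208568×(1.820000 - 0.910000)/(3.208568 - (-1.156429))
       = 1.151088
Iteration 2:
  f(1.820000) = 3.208568
  f(1.151088) = -0.625891
  x_3 = 1.151088 - (-0.625891)×(1.151088 - 1.820000)/(-0.625891 - 3.208568)
       = 1.260274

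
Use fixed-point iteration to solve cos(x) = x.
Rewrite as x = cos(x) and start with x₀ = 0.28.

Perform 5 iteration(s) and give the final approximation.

Equation: cos(x) = x
Fixed-point form: x = cos(x)
x₀ = 0.28

x_1 = g(0.280000) = 0.961055
x_2 = g(0.961055) = 0.572655
x_3 = g(0.572655) = 0.840465
x_4 = g(0.840465) = 0.667116
x_5 = g(0.667116) = 0.785609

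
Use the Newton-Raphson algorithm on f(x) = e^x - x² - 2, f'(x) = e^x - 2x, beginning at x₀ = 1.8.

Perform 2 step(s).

f(x) = e^x - x² - 2
f'(x) = e^x - 2x
x₀ = 1.8

Newton-Raphson formula: x_{n+1} = x_n - f(x_n)/f'(x_n)

Iteration 1:
  f(1.800000) = 0.809647
  f'(1.800000) = 2.449647
  x_1 = 1.800000 - 0.809647/2.449647 = 1.469484
Iteration 2:
  f(1.469484) = 0.187608
  f'(1.469484) = 1.408024
  x_2 = 1.469484 - 0.187608/1.408024 = 1.336242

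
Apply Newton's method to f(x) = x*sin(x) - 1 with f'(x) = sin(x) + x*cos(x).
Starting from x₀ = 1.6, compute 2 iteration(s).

f(x) = x*sin(x) - 1
f'(x) = sin(x) + x*cos(x)
x₀ = 1.6

Newton-Raphson formula: x_{n+1} = x_n - f(x_n)/f'(x_n)

Iteration 1:
  f(1.600000) = 0.599318
  f'(1.600000) = 0.952854
  x_1 = 1.600000 - 0.599318/0.952854 = 0.971029
Iteration 2:
  f(0.971029) = -0.198448
  f'(0.971029) = 1.373565
  x_2 = 0.971029 - (-0.198448)/1.373565 = 1.115505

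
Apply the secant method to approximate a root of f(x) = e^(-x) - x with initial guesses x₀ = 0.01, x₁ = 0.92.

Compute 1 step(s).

f(x) = e^(-x) - x
x₀ = 0.01, x₁ = 0.92

Secant formula: x_{n+1} = x_n - f(x_n)(x_n - x_{n-1})/(f(x_n) - f(x_{n-1}))

Iteration 1:
  f(0.010000) = 0.980050
  f(0.920000) = -0.521481
  x_2 = 0.920000 - (-0.521481)×(0.920000 - 0.010000)/(-0.521481 - 0.980050)
       = 0.603957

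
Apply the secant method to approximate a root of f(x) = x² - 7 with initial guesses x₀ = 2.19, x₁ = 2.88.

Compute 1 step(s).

f(x) = x² - 7
x₀ = 2.19, x₁ = 2.88

Secant formula: x_{n+1} = x_n - f(x_n)(x_n - x_{n-1})/(f(x_n) - f(x_{n-1}))

Iteration 1:
  f(2.190000) = -2.203900
  f(2.880000) = 1.294400
  x_2 = 2.880000 - 1.294400×(2.880000 - 2.190000)/(1.294400 - (-2.203900))
       = 2.624694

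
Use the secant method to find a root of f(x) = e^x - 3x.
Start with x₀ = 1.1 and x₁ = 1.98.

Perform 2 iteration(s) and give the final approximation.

f(x) = e^x - 3x
x₀ = 1.1, x₁ = 1.98

Secant formula: x_{n+1} = x_n - f(x_n)(x_n - x_{n-1})/(f(x_n) - f(x_{n-1}))

Iteration 1:
  f(1.100000) = -0.295834
  f(1.980000) = 1.302743
  x_2 = 1.980000 - 1.302743×(1.980000 - 1.100000)/(1.302743 - (-0.295834))
       = 1.262854
Iteration 2:
  f(1.980000) = 1.302743
  f(1.262854) = -0.253065
  x_3 = 1.262854 - (-0.253065)×(1.262854 - 1.980000)/(-0.253065 - 1.302743)
       = 1.379503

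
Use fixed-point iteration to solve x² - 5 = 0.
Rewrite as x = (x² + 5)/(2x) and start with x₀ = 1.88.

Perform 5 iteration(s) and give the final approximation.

Equation: x² - 5 = 0
Fixed-point form: x = (x² + 5)/(2x)
x₀ = 1.88

x_1 = g(1.880000) = 2.269787
x_2 = g(2.269787) = 2.236318
x_3 = g(2.236318) = 2.236068
x_4 = g(2.236068) = 2.236068
x_5 = g(2.236068) = 2.236068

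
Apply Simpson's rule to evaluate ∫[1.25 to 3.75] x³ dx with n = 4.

f(x) = x³
a = 1.25, b = 3.75, n = 4
h = (b - a)/n = 0.625000

Simpson's rule: (h/3)[f(x₀) + 4f(x₁) + 2f(x₂) + ... + f(xₙ)]

x_0 = 1.2500, f(x_0) = 1.953125, coefficient = 1
x_1 = 1.8750, f(x_1) = 6.591797, coefficient = 4
x_2 = 2.5000, f(x_2) = 15.625000, coefficient = 2
x_3 = 3.1250, f(x_3) = 30.517578, coefficient = 4
x_4 = 3.7500, f(x_4) = 52.734375, coefficient = 1

I ≈ (0.625000/3) × 234.375000 = 48.828125
Exact value: 48.828125
Error: 0.000000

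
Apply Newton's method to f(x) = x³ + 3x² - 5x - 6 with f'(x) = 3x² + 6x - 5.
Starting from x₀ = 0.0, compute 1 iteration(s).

f(x) = x³ + 3x² - 5x - 6
f'(x) = 3x² + 6x - 5
x₀ = 0.0

Newton-Raphson formula: x_{n+1} = x_n - f(x_n)/f'(x_n)

Iteration 1:
  f(0.000000) = -6.000000
  f'(0.000000) = -5.000000
  x_1 = 0.000000 - (-6.000000)/(-5.000000) = -1.200000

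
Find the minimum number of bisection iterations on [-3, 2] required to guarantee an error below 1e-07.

We need (b-a)/2^n ≤ 1e-07
(2 - (-3))/2^n ≤ 1e-07
5/2^n ≤ 1e-07
2^n ≥ 50000000
n ≥ log₂(50000000) = 25.58
n ≥ 26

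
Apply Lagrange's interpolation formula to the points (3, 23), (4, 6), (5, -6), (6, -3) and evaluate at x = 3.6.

Lagrange interpolation formula:
P(x) = Σ yᵢ × Lᵢ(x)
where Lᵢ(x) = Π_{j≠i} (x - xⱼ)/(xᵢ - xⱼ)

L_0(3.6) = (3.6 - 4)/(3 - 4) × (3.6 - 5)/(3 - 5) × (3.6 - 6)/(3 - 6) = 0.224000
L_1(3.6) = (3.6 - 3)/(4 - 3) × (3.6 - 5)/(4 - 5) × (3.6 - 6)/(4 - 6) = 1.008000
L_2(3.6) = (3.6 - 3)/(5 - 3) × (3.6 - 4)/(5 - 4) × (3.6 - 6)/(5 - 6) = -0.288000
L_3(3.6) = (3.6 - 3)/(6 - 3) × (3.6 - 4)/(6 - 4) × (3.6 - 5)/(6 - 5) = 0.056000

P(3.6) = 23×L_0(3.6) + 6×L_1(3.6) + (-6)×L_2(3.6) + (-3)×L_3(3.6)
P(3.6) = 12.760000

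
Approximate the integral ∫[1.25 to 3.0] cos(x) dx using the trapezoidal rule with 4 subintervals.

f(x) = cos(x)
a = 1.25, b = 3.0, n = 4
h = (b - a)/n = 0.437500

Trapezoidal rule: (h/2)[f(x₀) + 2f(x₁) + 2f(x₂) + ... + f(xₙ)]

x_0 = 1.2500, f(x_0) = 0.315322, coefficient = 1
x_1 = 1.6875, f(x_1) = -0.116439, coefficient = 2
x_2 = 2.1250, f(x_2) = -0.526266, coefficient = 2
x_3 = 2.5625, f(x_3) = -0.836960, coefficient = 2
x_4 = 3.0000, f(x_4) = -0.989992, coefficient = 1

I ≈ (0.437500/2) × -3.634000 = -0.794937
Exact value: -0.807865
Error: 0.012927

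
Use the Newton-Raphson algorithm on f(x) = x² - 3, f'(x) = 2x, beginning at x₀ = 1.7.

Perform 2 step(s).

f(x) = x² - 3
f'(x) = 2x
x₀ = 1.7

Newton-Raphson formula: x_{n+1} = x_n - f(x_n)/f'(x_n)

Iteration 1:
  f(1.700000) = -0.110000
  f'(1.700000) = 3.400000
  x_1 = 1.700000 - (-0.110000)/3.400000 = 1.732353
Iteration 2:
  f(1.732353) = 0.001047
  f'(1.732353) = 3.464706
  x_2 = 1.732353 - 0.001047/3.464706 = 1.732051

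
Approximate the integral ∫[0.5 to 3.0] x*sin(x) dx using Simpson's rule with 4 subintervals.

f(x) = x*sin(x)
a = 0.5, b = 3.0, n = 4
h = (b - a)/n = 0.625000

Simpson's rule: (h/3)[f(x₀) + 4f(x₁) + 2f(x₂) + ... + f(xₙ)]

x_0 = 0.5000, f(x_0) = 0.239713, coefficient = 1
x_1 = 1.1250, f(x_1) = 1.015051, coefficient = 4
x_2 = 1.7500, f(x_2) = 1.721975, coefficient = 2
x_3 = 2.3750, f(x_3) = 1.647502, coefficient = 4
x_4 = 3.0000, f(x_4) = 0.423360, coefficient = 1

I ≈ (0.625000/3) × 14.757236 = 3.074424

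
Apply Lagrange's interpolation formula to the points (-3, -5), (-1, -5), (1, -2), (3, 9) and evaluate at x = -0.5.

Lagrange interpolation formula:
P(x) = Σ yᵢ × Lᵢ(x)
where Lᵢ(x) = Π_{j≠i} (x - xⱼ)/(xᵢ - xⱼ)

L_0(-0.5) = (-0.5 - (-1))/(-3 - (-1)) × (-0.5 - 1)/(-3 - 1) × (-0.5 - 3)/(-3 - 3) = -0.054688
L_1(-0.5) = (-0.5 - (-3))/(-1 - (-3)) × (-0.5 - 1)/(-1 - 1) × (-0.5 - 3)/(-1 - 3) = 0.820312
L_2(-0.5) = (-0.5 - (-3))/(1 - (-3)) × (-0.5 - (-1))/(1 - (-1)) × (-0.5 - 3)/(1 - 3) = 0.273438
L_3(-0.5) = (-0.5 - (-3))/(3 - (-3)) × (-0.5 - (-1))/(3 - (-1)) × (-0.5 - 1)/(3 - 1) = -0.039062

P(-0.5) = (-5)×L_0(-0.5) + (-5)×L_1(-0.5) + (-2)×L_2(-0.5) + 9×L_3(-0.5)
P(-0.5) = -4.726562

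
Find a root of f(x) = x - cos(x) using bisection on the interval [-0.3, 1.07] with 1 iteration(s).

f(x) = x - cos(x)
Initial interval: [-0.3, 1.07]

Iteration 1:
  c_1 = (-0.300000 + 1.070000)/2 = 0.385000
  f(c_1) = f(0.385000) = -0.541798
  f(a) × f(c) ≥ 0, new interval: [0.385000, 1.070000]

After 1 iteration(s), the approximation is c_1 = 0.385000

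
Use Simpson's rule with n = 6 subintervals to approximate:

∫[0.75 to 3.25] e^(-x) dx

f(x) = e^(-x)
a = 0.75, b = 3.25, n = 6
h = (b - a)/n = 0.416667

Simpson's rule: (h/3)[f(x₀) + 4f(x₁) + 2f(x₂) + ... + f(xₙ)]

x_0 = 0.7500, f(x_0) = 0.472367, coefficient = 1
x_1 = 1.1667, f(x_1) = 0.311403, coefficient = 4
x_2 = 1.5833, f(x_2) = 0.205290, coefficient = 2
x_3 = 2.0000, f(x_3) = 0.135335, coefficient = 4
x_4 = 2.4167, f(x_4) = 0.089219, coefficient = 2
x_5 = 2.8333, f(x_5) = 0.058816, coefficient = 4
x_6 = 3.2500, f(x_6) = 0.038774, coefficient = 1

I ≈ (0.416667/3) × 3.122377 = 0.433663
Exact value: 0.433592
Error: 0.000071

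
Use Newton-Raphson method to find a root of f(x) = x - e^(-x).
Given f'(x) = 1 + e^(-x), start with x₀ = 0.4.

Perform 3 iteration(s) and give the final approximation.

f(x) = x - e^(-x)
f'(x) = 1 + e^(-x)
x₀ = 0.4

Newton-Raphson formula: x_{n+1} = x_n - f(x_n)/f'(x_n)

Iteration 1:
  f(0.400000) = -0.270320
  f'(0.400000) = 1.670320
  x_1 = 0.400000 - (-0.270320)/1.670320 = 0.561837
Iteration 2:
  f(0.561837) = -0.008323
  f'(0.561837) = 1.570161
  x_2 = 0.561837 - (-0.008323)/1.570161 = 0.567138
Iteration 3:
  f(0.567138) = -0.000008
  f'(0.567138) = 1.567146
  x_3 = 0.567138 - (-0.000008)/1.567146 = 0.567143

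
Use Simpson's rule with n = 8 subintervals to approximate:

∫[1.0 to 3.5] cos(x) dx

f(x) = cos(x)
a = 1.0, b = 3.5, n = 8
h = (b - a)/n = 0.312500

Simpson's rule: (h/3)[f(x₀) + 4f(x₁) + 2f(x₂) + ... + f(xₙ)]

x_0 = 1.0000, f(x_0) = 0.540302, coefficient = 1
x_1 = 1.3125, f(x_1) = 0.255434, coefficient = 4
x_2 = 1.6250, f(x_2) = -0.054177, coefficient = 2
x_3 = 1.9375, f(x_3) = -0.358540, coefficient = 4
x_4 = 2.2500, f(x_4) = -0.628174, coefficient = 2
x_5 = 2.5625, f(x_5) = -0.836960, coefficient = 4
x_6 = 2.8750, f(x_6) = -0.964674, coefficient = 2
x_7 = 3.1875, f(x_7) = -0.998946, coefficient = 4
x_8 = 3.5000, f(x_8) = -0.936457, coefficient = 1

I ≈ (0.312500/3) × -11.446254 = -1.192318
Exact value: -1.192254
Error: 0.000064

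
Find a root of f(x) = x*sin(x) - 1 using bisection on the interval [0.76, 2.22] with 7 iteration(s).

f(x) = x*sin(x) - 1
Initial interval: [0.76, 2.22]

Iteration 1:
  c_1 = (0.760000 + 2.220000)/2 = 1.490000
  f(c_1) = f(1.490000) = 0.485139
  f(a) × f(c) < 0, new interval: [0.760000, 1.490000]
Iteration 2:
  c_2 = (0.760000 + 1.490000)/2 = 1.125000
  f(c_2) = f(1.125000) = 0.015051
  f(a) × f(c) < 0, new interval: [0.760000, 1.125000]
Iteration 3:
  c_3 = (0.760000 + 1.125000)/2 = 0.942500
  f(c_3) = f(0.942500) = -0.237489
  f(a) × f(c) ≥ 0, new interval: [0.942500, 1.125000]
Iteration 4:
  c_4 = (0.942500 + 1.125000)/2 = 1.033750
  f(c_4) = f(1.033750) = -0.111778
  f(a) × f(c) ≥ 0, new interval: [1.033750, 1.125000]
Iteration 5:
  c_5 = (1.033750 + 1.125000)/2 = 1.079375
  f(c_5) = f(1.079375) = -0.048355
  f(a) × f(c) ≥ 0, new interval: [1.079375, 1.125000]
Iteration 6:
  c_6 = (1.079375 + 1.125000)/2 = 1.102187
  f(c_6) = f(1.102187) = -0.016631
  f(a) × f(c) ≥ 0, new interval: [1.102187, 1.125000]
Iteration 7:
  c_7 = (1.102187 + 1.125000)/2 = 1.113594
  f(c_7) = f(1.113594) = -0.000782
  f(a) × f(c) ≥ 0, new interval: [1.113594, 1.125000]

After 7 iteration(s), the approximation is c_7 = 1.113594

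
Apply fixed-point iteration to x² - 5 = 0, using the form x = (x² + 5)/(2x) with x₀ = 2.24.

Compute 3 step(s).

Equation: x² - 5 = 0
Fixed-point form: x = (x² + 5)/(2x)
x₀ = 2.24

x_1 = g(2.240000) = 2.236071
x_2 = g(2.236071) = 2.236068
x_3 = g(2.236068) = 2.236068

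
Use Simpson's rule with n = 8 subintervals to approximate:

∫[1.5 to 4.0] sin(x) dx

f(x) = sin(x)
a = 1.5, b = 4.0, n = 8
h = (b - a)/n = 0.312500

Simpson's rule: (h/3)[f(x₀) + 4f(x₁) + 2f(x₂) + ... + f(xₙ)]

x_0 = 1.5000, f(x_0) = 0.997495, coefficient = 1
x_1 = 1.8125, f(x_1) = 0.970932, coefficient = 4
x_2 = 2.1250, f(x_2) = 0.850320, coefficient = 2
x_3 = 2.4375, f(x_3) = 0.647343, coefficient = 4
x_4 = 2.7500, f(x_4) = 0.381661, coefficient = 2
x_5 = 3.0625, f(x_5) = 0.079010, coefficient = 4
x_6 = 3.3750, f(x_6) = -0.231294, coefficient = 2
x_7 = 3.6875, f(x_7) = -0.519194, coefficient = 4
x_8 = 4.0000, f(x_8) = -0.756802, coefficient = 1

I ≈ (0.312500/3) × 6.954429 = 0.724420
Exact value: 0.724381
Error: 0.000039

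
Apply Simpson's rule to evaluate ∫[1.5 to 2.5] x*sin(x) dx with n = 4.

f(x) = x*sin(x)
a = 1.5, b = 2.5, n = 4
h = (b - a)/n = 0.250000

Simpson's rule: (h/3)[f(x₀) + 4f(x₁) + 2f(x₂) + ... + f(xₙ)]

x_0 = 1.5000, f(x_0) = 1.496242, coefficient = 1
x_1 = 1.7500, f(x_1) = 1.721975, coefficient = 4
x_2 = 2.0000, f(x_2) = 1.818595, coefficient = 2
x_3 = 2.2500, f(x_3) = 1.750665, coefficient = 4
x_4 = 2.5000, f(x_4) = 1.496180, coefficient = 1

I ≈ (0.250000/3) × 20.520173 = 1.710014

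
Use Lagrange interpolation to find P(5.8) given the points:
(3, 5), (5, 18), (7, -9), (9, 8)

Lagrange interpolation formula:
P(x) = Σ yᵢ × Lᵢ(x)
where Lᵢ(x) = Π_{j≠i} (x - xⱼ)/(xᵢ - xⱼ)

L_0(5.8) = (5.8 - 5)/(3 - 5) × (5.8 - 7)/(3 - 7) × (5.8 - 9)/(3 - 9) = -0.064000
L_1(5.8) = (5.8 - 3)/(5 - 3) × (5.8 - 7)/(5 - 7) × (5.8 - 9)/(5 - 9) = 0.672000
L_2(5.8) = (5.8 - 3)/(7 - 3) × (5.8 - 5)/(7 - 5) × (5.8 - 9)/(7 - 9) = 0.448000
L_3(5.8) = (5.8 - 3)/(9 - 3) × (5.8 - 5)/(9 - 5) × (5.8 - 7)/(9 - 7) = -0.056000

P(5.8) = 5×L_0(5.8) + 18×L_1(5.8) + (-9)×L_2(5.8) + 8×L_3(5.8)
P(5.8) = 7.296000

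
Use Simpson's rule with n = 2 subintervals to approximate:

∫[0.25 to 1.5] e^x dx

f(x) = e^x
a = 0.25, b = 1.5, n = 2
h = (b - a)/n = 0.625000

Simpson's rule: (h/3)[f(x₀) + 4f(x₁) + 2f(x₂) + ... + f(xₙ)]

x_0 = 0.2500, f(x_0) = 1.284025, coefficient = 1
x_1 = 0.8750, f(x_1) = 2.398875, coefficient = 4
x_2 = 1.5000, f(x_2) = 4.481689, coefficient = 1

I ≈ (0.625000/3) × 15.361216 = 3.200253
Exact value: 3.197664
Error: 0.002590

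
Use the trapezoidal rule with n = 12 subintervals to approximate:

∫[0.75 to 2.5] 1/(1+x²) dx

f(x) = 1/(1+x²)
a = 0.75, b = 2.5, n = 12
h = (b - a)/n = 0.145833

Trapezoidal rule: (h/2)[f(x₀) + 2f(x₁) + 2f(x₂) + ... + f(xₙ)]

x_0 = 0.7500, f(x_0) = 0.640000, coefficient = 1
x_1 = 0.8958, f(x_1) = 0.554780, coefficient = 2
x_2 = 1.0417, f(x_2) = 0.479600, coefficient = 2
x_3 = 1.1875, f(x_3) = 0.414911, coefficient = 2
x_4 = 1.3333, f(x_4) = 0.360000, coefficient = 2
x_5 = 1.4792, f(x_5) = 0.313683, coefficient = 2
x_6 = 1.6250, f(x_6) = 0.274678, coefficient = 2
x_7 = 1.7708, f(x_7) = 0.241788, coefficient = 2
x_8 = 1.9167, f(x_8) = 0.213967, coefficient = 2
x_9 = 2.0625, f(x_9) = 0.190335, coefficient = 2
x_10 = 2.2083, f(x_10) = 0.170162, coefficient = 2
x_11 = 2.3542, f(x_11) = 0.152856, coefficient = 2
x_12 = 2.5000, f(x_12) = 0.137931, coefficient = 1

I ≈ (0.145833/2) × 7.511452 = 0.547710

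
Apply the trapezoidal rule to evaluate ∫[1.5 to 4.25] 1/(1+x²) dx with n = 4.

f(x) = 1/(1+x²)
a = 1.5, b = 4.25, n = 4
h = (b - a)/n = 0.687500

Trapezoidal rule: (h/2)[f(x₀) + 2f(x₁) + 2f(x₂) + ... + f(xₙ)]

x_0 = 1.5000, f(x_0) = 0.307692, coefficient = 1
x_1 = 2.1875, f(x_1) = 0.172856, coefficient = 2
x_2 = 2.8750, f(x_2) = 0.107926, coefficient = 2
x_3 = 3.5625, f(x_3) = 0.073039, coefficient = 2
x_4 = 4.2500, f(x_4) = 0.052459, coefficient = 1

I ≈ (0.687500/2) × 1.067792 = 0.367054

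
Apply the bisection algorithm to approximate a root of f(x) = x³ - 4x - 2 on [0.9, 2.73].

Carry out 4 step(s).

f(x) = x³ - 4x - 2
Initial interval: [0.9, 2.73]

Iteration 1:
  c_1 = (0.900000 + 2.730000)/2 = 1.815000
  f(c_1) = f(1.815000) = -3.280982
  f(a) × f(c) ≥ 0, new interval: [1.815000, 2.730000]
Iteration 2:
  c_2 = (1.815000 + 2.730000)/2 = 2.272500
  f(c_2) = f(2.272500) = 0.645772
  f(a) × f(c) < 0, new interval: [1.815000, 2.272500]
Iteration 3:
  c_3 = (1.815000 + 2.272500)/2 = 2.043750
  f(c_3) = f(2.043750) = -1.638432
  f(a) × f(c) ≥ 0, new interval: [2.043750, 2.272500]
Iteration 4:
  c_4 = (2.043750 + 2.272500)/2 = 2.158125
  f(c_4) = f(2.158125) = -0.581025
  f(a) × f(c) ≥ 0, new interval: [2.158125, 2.272500]

After 4 iteration(s), the approximation is c_4 = 2.158125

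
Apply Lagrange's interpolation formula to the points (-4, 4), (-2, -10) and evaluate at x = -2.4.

Lagrange interpolation formula:
P(x) = Σ yᵢ × Lᵢ(x)
where Lᵢ(x) = Π_{j≠i} (x - xⱼ)/(xᵢ - xⱼ)

L_0(-2.4) = (-2.4 - (-2))/(-4 - (-2)) = 0.200000
L_1(-2.4) = (-2.4 - (-4))/(-2 - (-4)) = 0.800000

P(-2.4) = 4×L_0(-2.4) + (-10)×L_1(-2.4)
P(-2.4) = -7.200000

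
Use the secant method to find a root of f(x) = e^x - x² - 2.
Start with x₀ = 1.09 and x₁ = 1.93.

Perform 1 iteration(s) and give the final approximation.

f(x) = e^x - x² - 2
x₀ = 1.09, x₁ = 1.93

Secant formula: x_{n+1} = x_n - f(x_n)(x_n - x_{n-1})/(f(x_n) - f(x_{n-1}))

Iteration 1:
  f(1.090000) = -0.213826
  f(1.930000) = 1.164610
  x_2 = 1.930000 - 1.164610×(1.930000 - 1.090000)/(1.164610 - (-0.213826))
       = 1.220303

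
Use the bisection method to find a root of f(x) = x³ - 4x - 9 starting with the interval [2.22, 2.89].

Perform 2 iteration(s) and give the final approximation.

f(x) = x³ - 4x - 9
Initial interval: [2.22, 2.89]

Iteration 1:
  c_1 = (2.220000 + 2.890000)/2 = 2.555000
  f(c_1) = f(2.555000) = -2.540896
  f(a) × f(c) ≥ 0, new interval: [2.555000, 2.890000]
Iteration 2:
  c_2 = (2.555000 + 2.890000)/2 = 2.722500
  f(c_2) = f(2.722500) = 0.289187
  f(a) × f(c) < 0, new interval: [2.555000, 2.722500]

After 2 iteration(s), the approximation is c_2 = 2.722500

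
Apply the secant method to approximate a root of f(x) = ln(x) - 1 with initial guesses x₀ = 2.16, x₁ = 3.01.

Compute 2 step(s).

f(x) = ln(x) - 1
x₀ = 2.16, x₁ = 3.01

Secant formula: x_{n+1} = x_n - f(x_n)(x_n - x_{n-1})/(f(x_n) - f(x_{n-1}))

Iteration 1:
  f(2.160000) = -0.229892
  f(3.010000) = 0.101940
  x_2 = 3.010000 - 0.101940×(3.010000 - 2.160000)/(0.101940 - (-0.229892))
       = 2.748877
Iteration 2:
  f(3.010000) = 0.101940
  f(2.748877) = 0.011192
  x_3 = 2.748877 - 0.011192×(2.748877 - 3.010000)/(0.011192 - 0.101940)
       = 2.716671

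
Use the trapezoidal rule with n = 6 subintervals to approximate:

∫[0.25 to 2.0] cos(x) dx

f(x) = cos(x)
a = 0.25, b = 2.0, n = 6
h = (b - a)/n = 0.291667

Trapezoidal rule: (h/2)[f(x₀) + 2f(x₁) + 2f(x₂) + ... + f(xₙ)]

x_0 = 0.2500, f(x_0) = 0.968912, coefficient = 1
x_1 = 0.5417, f(x_1) = 0.856851, coefficient = 2
x_2 = 0.8333, f(x_2) = 0.672412, coefficient = 2
x_3 = 1.1250, f(x_3) = 0.431177, coefficient = 2
x_4 = 1.4167, f(x_4) = 0.153520, coefficient = 2
x_5 = 1.7083, f(x_5) = -0.137104, coefficient = 2
x_6 = 2.0000, f(x_6) = -0.416147, coefficient = 1

I ≈ (0.291667/2) × 4.506477 = 0.657195
Exact value: 0.661893
Error: 0.004699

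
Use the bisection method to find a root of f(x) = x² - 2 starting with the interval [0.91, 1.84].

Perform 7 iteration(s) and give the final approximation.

f(x) = x² - 2
Initial interval: [0.91, 1.84]

Iteration 1:
  c_1 = (0.910000 + 1.840000)/2 = 1.375000
  f(c_1) = f(1.375000) = -0.109375
  f(a) × f(c) ≥ 0, new interval: [1.375000, 1.840000]
Iteration 2:
  c_2 = (1.375000 + 1.840000)/2 = 1.607500
  f(c_2) = f(1.607500) = 0.584056
  f(a) × f(c) < 0, new interval: [1.375000, 1.607500]
Iteration 3:
  c_3 = (1.375000 + 1.607500)/2 = 1.491250
  f(c_3) = f(1.491250) = 0.223827
  f(a) × f(c) < 0, new interval: [1.375000, 1.491250]
Iteration 4:
  c_4 = (1.375000 + 1.491250)/2 = 1.433125
  f(c_4) = f(1.433125) = 0.053847
  f(a) × f(c) < 0, new interval: [1.375000, 1.433125]
Iteration 5:
  c_5 = (1.375000 + 1.433125)/2 = 1.404062
  f(c_5) = f(1.404062) = -0.028608
  f(a) × f(c) ≥ 0, new interval: [1.404062, 1.433125]
Iteration 6:
  c_6 = (1.404062 + 1.433125)/2 = 1.418594
  f(c_6) = f(1.418594) = 0.012408
  f(a) × f(c) < 0, new interval: [1.404062, 1.418594]
Iteration 7:
  c_7 = (1.404062 + 1.418594)/2 = 1.411328
  f(c_7) = f(1.411328) = -0.008153
  f(a) × f(c) ≥ 0, new interval: [1.411328, 1.418594]

After 7 iteration(s), the approximation is c_7 = 1.411328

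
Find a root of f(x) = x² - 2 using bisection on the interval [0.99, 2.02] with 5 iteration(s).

f(x) = x² - 2
Initial interval: [0.99, 2.02]

Iteration 1:
  c_1 = (0.990000 + 2.020000)/2 = 1.505000
  f(c_1) = f(1.505000) = 0.265025
  f(a) × f(c) < 0, new interval: [0.990000, 1.505000]
Iteration 2:
  c_2 = (0.990000 + 1.505000)/2 = 1.247500
  f(c_2) = f(1.247500) = -0.443744
  f(a) × f(c) ≥ 0, new interval: [1.247500, 1.505000]
Iteration 3:
  c_3 = (1.247500 + 1.505000)/2 = 1.376250
  f(c_3) = f(1.376250) = -0.105936
  f(a) × f(c) ≥ 0, new interval: [1.376250, 1.505000]
Iteration 4:
  c_4 = (1.376250 + 1.505000)/2 = 1.440625
  f(c_4) = f(1.440625) = 0.075400
  f(a) × f(c) < 0, new interval: [1.376250, 1.440625]
Iteration 5:
  c_5 = (1.376250 + 1.440625)/2 = 1.408437
  f(c_5) = f(1.408437) = -0.016304
  f(a) × f(c) ≥ 0, new interval: [1.408437, 1.440625]

After 5 iteration(s), the approximation is c_5 = 1.408437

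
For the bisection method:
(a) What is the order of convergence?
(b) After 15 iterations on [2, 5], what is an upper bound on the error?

(a) Bisection has linear (order 1) convergence; the error is halved each step.

(b) Error bound = (b-a)/2^n = (5 - 2)/2^{15}
    = 3/2^{15}

(a) 1 (linear); (b) error ≤ 9.16e-05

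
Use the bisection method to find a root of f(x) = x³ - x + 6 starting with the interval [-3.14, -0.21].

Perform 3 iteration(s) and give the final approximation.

f(x) = x³ - x + 6
Initial interval: [-3.14, -0.21]

Iteration 1:
  c_1 = (-3.140000 + (-0.210000))/2 = -1.675000
  f(c_1) = f(-1.675000) = 2.975578
  f(a) × f(c) < 0, new interval: [-3.140000, -1.675000]
Iteration 2:
  c_2 = (-3.140000 + (-1.675000))/2 = -2.407500
  f(c_2) = f(-2.407500) = -5.546505
  f(a) × f(c) ≥ 0, new interval: [-2.407500, -1.675000]
Iteration 3:
  c_3 = (-2.407500 + (-1.675000))/2 = -2.041250
  f(c_3) = f(-2.041250) = -0.464030
  f(a) × f(c) ≥ 0, new interval: [-2.041250, -1.675000]

After 3 iteration(s), the approximation is c_3 = -2.041250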